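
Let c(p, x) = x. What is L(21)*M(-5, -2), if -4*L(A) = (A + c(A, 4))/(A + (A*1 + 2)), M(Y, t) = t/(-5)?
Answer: -5/88 ≈ -0.056818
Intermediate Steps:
M(Y, t) = -t/5 (M(Y, t) = t*(-⅕) = -t/5)
L(A) = -(4 + A)/(4*(2 + 2*A)) (L(A) = -(A + 4)/(4*(A + (A*1 + 2))) = -(4 + A)/(4*(A + (A + 2))) = -(4 + A)/(4*(A + (2 + A))) = -(4 + A)/(4*(2 + 2*A)))
L(21)*M(-5, -2) = ((-4 - 1*21)/(8*(1 + 21)))*(-⅕*(-2)) = ((⅛)*(-4 - 21)/22)*(⅖) = ((⅛)*(1/22)*(-25))*(⅖) = -25/176*⅖ = -5/88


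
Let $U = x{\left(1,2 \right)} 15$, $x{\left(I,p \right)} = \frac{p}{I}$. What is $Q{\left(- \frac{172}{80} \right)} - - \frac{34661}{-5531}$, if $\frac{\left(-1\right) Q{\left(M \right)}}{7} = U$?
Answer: $- \frac{1196171}{5531} \approx -216.27$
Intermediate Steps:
$U = 30$ ($U = \frac{2}{1} \cdot 15 = 2 \cdot 1 \cdot 15 = 2 \cdot 15 = 30$)
$Q{\left(M \right)} = -210$ ($Q{\left(M \right)} = \left(-7\right) 30 = -210$)
$Q{\left(- \frac{172}{80} \right)} - - \frac{34661}{-5531} = -210 - - \frac{34661}{-5531} = -210 - \left(-34661\right) \left(- \frac{1}{5531}\right) = -210 - \frac{34661}{5531} = - \frac{1196171}{5531}$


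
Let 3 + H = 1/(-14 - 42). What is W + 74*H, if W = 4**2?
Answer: -5805/28 ≈ -207.32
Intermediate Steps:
H = -169/56 (H = -3 + 1/(-14 - 42) = -3 + 1/(-56) = -3 - 1/56 = -169/56 ≈ -3.0179)
W = 16
W + 74*H = 16 + 74*(-169/56) = 16 - 6253/28 = -5805/28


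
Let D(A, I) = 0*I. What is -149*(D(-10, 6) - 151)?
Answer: 22499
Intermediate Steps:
D(A, I) = 0
-149*(D(-10, 6) - 151) = -149*(0 - 151) = -149*(-151) = 22499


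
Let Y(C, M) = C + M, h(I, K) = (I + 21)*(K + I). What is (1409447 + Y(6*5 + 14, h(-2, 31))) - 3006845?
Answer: -1596803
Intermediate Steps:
h(I, K) = (21 + I)*(I + K)
(1409447 + Y(6*5 + 14, h(-2, 31))) - 3006845 = (1409447 + ((6*5 + 14) + ((-2)² + 21*(-2) + 21*31 - 2*31))) - 3006845 = (1409447 + ((30 + 14) + (4 - 42 + 651 - 62))) - 3006845 = (1409447 + (44 + 551)) - 3006845 = (1409447 + 595) - 3006845 = 1410042 - 3006845 = -1596803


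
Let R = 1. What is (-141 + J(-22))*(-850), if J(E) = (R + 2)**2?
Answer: 112200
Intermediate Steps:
J(E) = 9 (J(E) = (1 + 2)**2 = 3**2 = 9)
(-141 + J(-22))*(-850) = (-141 + 9)*(-850) = -132*(-850) = 112200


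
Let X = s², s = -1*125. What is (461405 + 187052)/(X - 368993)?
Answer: -648457/353368 ≈ -1.8351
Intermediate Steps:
s = -125
X = 15625 (X = (-125)² = 15625)
(461405 + 187052)/(X - 368993) = (461405 + 187052)/(15625 - 368993) = 648457/(-353368) = 648457*(-1/353368) = -648457/353368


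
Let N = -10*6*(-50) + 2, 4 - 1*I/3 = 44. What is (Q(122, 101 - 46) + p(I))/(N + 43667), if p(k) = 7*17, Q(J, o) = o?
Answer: 174/46669 ≈ 0.0037284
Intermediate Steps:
I = -120 (I = 12 - 3*44 = 12 - 132 = -120)
p(k) = 119
N = 3002 (N = -60*(-50) + 2 = 3000 + 2 = 3002)
(Q(122, 101 - 46) + p(I))/(N + 43667) = ((101 - 46) + 119)/(3002 + 43667) = (55 + 119)/46669 = 174*(1/46669) = 174/46669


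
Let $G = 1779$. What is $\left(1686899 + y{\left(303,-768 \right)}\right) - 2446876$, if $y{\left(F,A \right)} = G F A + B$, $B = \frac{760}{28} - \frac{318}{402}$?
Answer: $- \frac{194513231958}{469} \approx -4.1474 \cdot 10^{8}$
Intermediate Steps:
$B = \frac{12359}{469}$ ($B = 760 \cdot \frac{1}{28} - \frac{53}{67} = \frac{190}{7} - \frac{53}{67} = \frac{12359}{469} \approx 26.352$)
$y{\left(F,A \right)} = \frac{12359}{469} + 1779 A F$ ($y{\left(F,A \right)} = 1779 F A + \frac{12359}{469} = 1779 A F + \frac{12359}{469} = \frac{12359}{469} + 1779 A F$)
$\left(1686899 + y{\left(303,-768 \right)}\right) - 2446876 = \left(1686899 + \left(\frac{12359}{469} + 1779 \left(-768\right) 303\right)\right) - 2446876 = \left(1686899 + \left(\frac{12359}{469} - 413980416\right)\right) - 2446876 = \left(1686899 - \frac{194156802745}{469}\right) - 2446876 = - \frac{193365647114}{469} - 2446876 = - \frac{194513231958}{469}$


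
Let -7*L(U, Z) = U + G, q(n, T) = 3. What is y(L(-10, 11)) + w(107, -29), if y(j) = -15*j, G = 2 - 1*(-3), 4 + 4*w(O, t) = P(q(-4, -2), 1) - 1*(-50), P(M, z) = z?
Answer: 29/28 ≈ 1.0357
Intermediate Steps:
w(O, t) = 47/4 (w(O, t) = -1 + (1 - 1*(-50))/4 = -1 + (1 + 50)/4 = -1 + (1/4)*51 = -1 + 51/4 = 47/4)
G = 5 (G = 2 + 3 = 5)
L(U, Z) = -5/7 - U/7 (L(U, Z) = -(U + 5)/7 = -(5 + U)/7 = -5/7 - U/7)
y(L(-10, 11)) + w(107, -29) = -15*(-5/7 - 1/7*(-10)) + 47/4 = -15*(-5/7 + 10/7) + 47/4 = -15*5/7 + 47/4 = -75/7 + 47/4 = 29/28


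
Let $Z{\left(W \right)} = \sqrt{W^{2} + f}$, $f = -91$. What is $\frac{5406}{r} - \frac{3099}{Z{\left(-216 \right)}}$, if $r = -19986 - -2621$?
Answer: $- \frac{5406}{17365} - \frac{3099 \sqrt{46565}}{46565} \approx -14.673$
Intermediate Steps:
$Z{\left(W \right)} = \sqrt{-91 + W^{2}}$ ($Z{\left(W \right)} = \sqrt{W^{2} - 91} = \sqrt{-91 + W^{2}}$)
$r = -17365$ ($r = -19986 + 2621 = -17365$)
$\frac{5406}{r} - \frac{3099}{Z{\left(-216 \right)}} = \frac{5406}{-17365} - \frac{3099}{\sqrt{-91 + \left(-216\right)^{2}}} = 5406 \left(- \frac{1}{17365}\right) - \frac{3099}{\sqrt{-91 + 46656}} = - \frac{5406}{17365} - \frac{3099}{\sqrt{46565}} = - \frac{5406}{17365} - 3099 \frac{\sqrt{46565}}{46565} = - \frac{5406}{17365} - \frac{3099 \sqrt{46565}}{46565}$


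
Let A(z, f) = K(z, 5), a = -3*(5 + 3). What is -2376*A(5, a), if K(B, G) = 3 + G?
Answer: -19008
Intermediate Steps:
a = -24 (a = -3*8 = -24)
A(z, f) = 8 (A(z, f) = 3 + 5 = 8)
-2376*A(5, a) = -2376*8 = -19008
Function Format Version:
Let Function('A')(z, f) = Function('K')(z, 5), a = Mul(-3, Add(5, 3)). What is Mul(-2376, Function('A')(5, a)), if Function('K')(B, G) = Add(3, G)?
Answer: -19008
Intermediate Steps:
a = -24 (a = Mul(-3, 8) = -24)
Function('A')(z, f) = 8 (Function('A')(z, f) = Add(3, 5) = 8)
Mul(-2376, Function('A')(5, a)) = Mul(-2376, 8) = -19008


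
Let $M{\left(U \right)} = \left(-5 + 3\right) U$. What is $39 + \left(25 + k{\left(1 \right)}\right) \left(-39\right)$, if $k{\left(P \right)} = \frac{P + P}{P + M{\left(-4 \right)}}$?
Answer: $- \frac{2834}{3} \approx -944.67$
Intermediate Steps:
$M{\left(U \right)} = - 2 U$
$k{\left(P \right)} = \frac{2 P}{8 + P}$ ($k{\left(P \right)} = \frac{P + P}{P - -8} = \frac{2 P}{P + 8} = \frac{2 P}{8 + P}$)
$39 + \left(25 + k{\left(1 \right)}\right) \left(-39\right) = 39 + \left(25 + 2 \cdot 1 \frac{1}{8 + 1}\right) \left(-39\right) = 39 + \left(25 + 2 \cdot 1 \cdot \frac{1}{9}\right) \left(-39\right) = 39 + \left(25 + \frac{2}{9}\right) \left(-39\right) = 39 + \frac{227}{9} \left(-39\right) = 39 - \frac{2951}{3} = - \frac{2834}{3}$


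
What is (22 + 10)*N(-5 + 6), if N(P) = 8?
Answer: 256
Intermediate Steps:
(22 + 10)*N(-5 + 6) = (22 + 10)*8 = 32*8 = 256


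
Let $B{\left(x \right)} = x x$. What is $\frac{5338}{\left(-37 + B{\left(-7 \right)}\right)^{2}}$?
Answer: $\frac{2669}{72} \approx 37.069$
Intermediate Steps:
$B{\left(x \right)} = x^{2}$
$\frac{5338}{\left(-37 + B{\left(-7 \right)}\right)^{2}} = \frac{5338}{\left(-37 + \left(-7\right)^{2}\right)^{2}} = \frac{5338}{\left(-37 + 49\right)^{2}} = \frac{5338}{12^{2}} = \frac{5338}{144} = 5338 \cdot \frac{1}{144} = \frac{2669}{72}$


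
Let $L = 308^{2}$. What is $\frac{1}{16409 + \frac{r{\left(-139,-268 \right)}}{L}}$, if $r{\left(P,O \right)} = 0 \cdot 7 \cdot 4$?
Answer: $\frac{1}{16409} \approx 6.0942 \cdot 10^{-5}$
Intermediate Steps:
$r{\left(P,O \right)} = 0$ ($r{\left(P,O \right)} = 0 \cdot 4 = 0$)
$L = 94864$
$\frac{1}{16409 + \frac{r{\left(-139,-268 \right)}}{L}} = \frac{1}{16409 + \frac{0}{94864}} = \frac{1}{16409 + 0 \cdot \frac{1}{94864}} = \frac{1}{16409 + 0} = \frac{1}{16409}$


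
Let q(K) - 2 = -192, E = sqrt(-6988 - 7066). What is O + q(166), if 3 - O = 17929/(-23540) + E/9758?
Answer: -4384051/23540 - I*sqrt(14054)/9758 ≈ -186.24 - 0.012149*I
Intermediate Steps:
E = I*sqrt(14054) (E = sqrt(-14054) = I*sqrt(14054) ≈ 118.55*I)
q(K) = -190 (q(K) = 2 - 192 = -190)
O = 88549/23540 - I*sqrt(14054)/9758 (O = 3 - (17929/(-23540) + (I*sqrt(14054))/9758) = 3 - (17929*(-1/23540) + (I*sqrt(14054))*(1/9758)) = 3 - (-17929/23540 + I*sqrt(14054)/9758) = 3 + (17929/23540 - I*sqrt(14054)/9758) = 88549/23540 - I*sqrt(14054)/9758 ≈ 3.7616 - 0.012149*I)
O + q(166) = (88549/23540 - I*sqrt(14054)/9758) - 190 = -4384051/23540 - I*sqrt(14054)/9758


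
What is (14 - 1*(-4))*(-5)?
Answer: -90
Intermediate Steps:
(14 - 1*(-4))*(-5) = (14 + 4)*(-5) = 18*(-5) = -90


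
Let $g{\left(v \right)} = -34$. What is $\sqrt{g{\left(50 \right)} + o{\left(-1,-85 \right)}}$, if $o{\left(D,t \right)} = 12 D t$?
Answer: $\sqrt{986} \approx 31.401$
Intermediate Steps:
$o{\left(D,t \right)} = 12 D t$
$\sqrt{g{\left(50 \right)} + o{\left(-1,-85 \right)}} = \sqrt{-34 + 12 \left(-1\right) \left(-85\right)} = \sqrt{-34 + 1020} = \sqrt{986}$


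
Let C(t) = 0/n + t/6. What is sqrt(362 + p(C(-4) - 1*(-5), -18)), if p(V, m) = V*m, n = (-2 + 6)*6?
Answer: 2*sqrt(71) ≈ 16.852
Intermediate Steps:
n = 24 (n = 4*6 = 24)
C(t) = t/6 (C(t) = 0/24 + t/6 = 0*(1/24) + t*(1/6) = 0 + t/6 = t/6)
sqrt(362 + p(C(-4) - 1*(-5), -18)) = sqrt(362 + ((1/6)*(-4) - 1*(-5))*(-18)) = sqrt(362 + (-2/3 + 5)*(-18)) = sqrt(362 + (13/3)*(-18)) = sqrt(362 - 78) = sqrt(284) = 2*sqrt(71)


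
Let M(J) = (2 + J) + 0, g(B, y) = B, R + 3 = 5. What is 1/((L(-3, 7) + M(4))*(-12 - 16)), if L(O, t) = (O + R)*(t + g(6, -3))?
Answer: 1/196 ≈ 0.0051020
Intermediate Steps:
R = 2 (R = -3 + 5 = 2)
M(J) = 2 + J
L(O, t) = (2 + O)*(6 + t) (L(O, t) = (O + 2)*(t + 6) = (2 + O)*(6 + t))
1/((L(-3, 7) + M(4))*(-12 - 16)) = 1/(((12 + 2*7 + 6*(-3) - 3*7) + (2 + 4))*(-12 - 16)) = 1/(((12 + 14 - 18 - 21) + 6)*(-28)) = 1/((-13 + 6)*(-28)) = 1/(-7*(-28)) = 1/196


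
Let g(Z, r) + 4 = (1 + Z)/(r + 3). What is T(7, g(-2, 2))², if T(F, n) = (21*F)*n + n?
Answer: 9659664/25 ≈ 3.8639e+5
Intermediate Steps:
g(Z, r) = -4 + (1 + Z)/(3 + r) (g(Z, r) = -4 + (1 + Z)/(r + 3) = -4 + (1 + Z)/(3 + r))
T(F, n) = n + 21*F*n (T(F, n) = 21*F*n + n = n + 21*F*n)
T(7, g(-2, 2))² = (((-11 - 2 - 4*2)/(3 + 2))*(1 + 21*7))² = (((-11 - 2 - 8)/5)*(1 + 147))² = (((⅕)*(-21))*148)² = (-21/5*148)² = (-3108/5)² = 9659664/25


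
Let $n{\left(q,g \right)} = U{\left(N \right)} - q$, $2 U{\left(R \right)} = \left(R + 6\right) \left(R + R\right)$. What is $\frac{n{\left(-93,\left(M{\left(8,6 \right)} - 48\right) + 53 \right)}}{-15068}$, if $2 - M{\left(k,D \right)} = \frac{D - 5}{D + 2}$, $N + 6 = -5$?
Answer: $- \frac{37}{3767} \approx -0.0098221$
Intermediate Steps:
$N = -11$ ($N = -6 - 5 = -11$)
$U{\left(R \right)} = R \left(6 + R\right)$ ($U{\left(R \right)} = \frac{\left(R + 6\right) \left(R + R\right)}{2} = \frac{\left(6 + R\right) 2 R}{2} = \frac{2 R \left(6 + R\right)}{2} = R \left(6 + R\right)$)
$M{\left(k,D \right)} = 2 - \frac{-5 + D}{2 + D}$ ($M{\left(k,D \right)} = 2 - \frac{D - 5}{D + 2} = 2 - \frac{-5 + D}{2 + D}$)
$n{\left(q,g \right)} = 55 - q$ ($n{\left(q,g \right)} = - 11 \left(6 - 11\right) - q = \left(-11\right) \left(-5\right) - q = 55 - q$)
$\frac{n{\left(-93,\left(M{\left(8,6 \right)} - 48\right) + 53 \right)}}{-15068} = \frac{55 - -93}{-15068} = \left(55 + 93\right) \left(- \frac{1}{15068}\right) = 148 \left(- \frac{1}{15068}\right) = - \frac{37}{3767}$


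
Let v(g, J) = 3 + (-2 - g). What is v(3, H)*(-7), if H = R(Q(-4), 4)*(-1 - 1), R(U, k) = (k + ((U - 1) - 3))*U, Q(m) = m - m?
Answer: 14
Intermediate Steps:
Q(m) = 0
R(U, k) = U*(-4 + U + k) (R(U, k) = (k + ((-1 + U) - 3))*U = (k + (-4 + U))*U = (-4 + U + k)*U = U*(-4 + U + k))
H = 0 (H = (0*(-4 + 0 + 4))*(-1 - 1) = (0*0)*(-2) = 0*(-2) = 0)
v(g, J) = 1 - g
v(3, H)*(-7) = (1 - 1*3)*(-7) = (1 - 3)*(-7) = -2*(-7) = 14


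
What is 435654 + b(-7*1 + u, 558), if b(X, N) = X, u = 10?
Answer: 435657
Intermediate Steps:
435654 + b(-7*1 + u, 558) = 435654 + (-7*1 + 10) = 435654 + (-7 + 10) = 435654 + 3 = 435657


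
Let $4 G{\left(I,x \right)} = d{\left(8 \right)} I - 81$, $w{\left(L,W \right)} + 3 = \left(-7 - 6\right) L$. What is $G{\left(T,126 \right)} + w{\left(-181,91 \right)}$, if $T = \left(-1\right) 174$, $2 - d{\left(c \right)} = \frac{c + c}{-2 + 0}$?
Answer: $\frac{7579}{4} \approx 1894.8$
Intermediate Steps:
$w{\left(L,W \right)} = -3 - 13 L$ ($w{\left(L,W \right)} = -3 + \left(-7 - 6\right) L = -3 - 13 L$)
$d{\left(c \right)} = 2 + c$ ($d{\left(c \right)} = 2 - \frac{c + c}{-2 + 0} = 2 - \frac{2 c}{-2} = 2 - 2 c \left(- \frac{1}{2}\right) = 2 - - c = 2 + c$)
$T = -174$
$G{\left(I,x \right)} = - \frac{81}{4} + \frac{5 I}{2}$ ($G{\left(I,x \right)} = \frac{\left(2 + 8\right) I - 81}{4} = \frac{10 I - 81}{4} = \frac{-81 + 10 I}{4} = - \frac{81}{4} + \frac{5 I}{2}$)
$G{\left(T,126 \right)} + w{\left(-181,91 \right)} = \left(- \frac{81}{4} + \frac{5}{2} \left(-174\right)\right) - -2350 = \left(- \frac{81}{4} - 435\right) + \left(-3 + 2353\right) = - \frac{1821}{4} + 2350 = \frac{7579}{4}$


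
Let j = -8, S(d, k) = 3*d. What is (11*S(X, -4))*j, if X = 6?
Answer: -1584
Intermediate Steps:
(11*S(X, -4))*j = (11*(3*6))*(-8) = (11*18)*(-8) = 198*(-8) = -1584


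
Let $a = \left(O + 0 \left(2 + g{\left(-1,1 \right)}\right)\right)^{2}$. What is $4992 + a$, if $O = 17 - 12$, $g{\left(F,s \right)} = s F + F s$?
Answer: $5017$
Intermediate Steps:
$g{\left(F,s \right)} = 2 F s$ ($g{\left(F,s \right)} = F s + F s = 2 F s$)
$O = 5$ ($O = 17 - 12 = 5$)
$a = 25$ ($a = \left(5 + 0 \left(2 + 2 \left(-1\right) 1\right)\right)^{2} = \left(5 + 0 \left(2 - 2\right)\right)^{2} = \left(5 + 0 \cdot 0\right)^{2} = \left(5 + 0\right)^{2} = 5^{2} = 25$)
$4992 + a = 4992 + 25 = 5017$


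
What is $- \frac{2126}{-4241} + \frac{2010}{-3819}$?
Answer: $- \frac{2016}{80579} \approx -0.025019$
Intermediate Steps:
$- \frac{2126}{-4241} + \frac{2010}{-3819} = \left(-2126\right) \left(- \frac{1}{4241}\right) + 2010 \left(- \frac{1}{3819}\right) = \frac{2126}{4241} - \frac{10}{19} = - \frac{2016}{80579}$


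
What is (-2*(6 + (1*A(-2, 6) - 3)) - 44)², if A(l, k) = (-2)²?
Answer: 3364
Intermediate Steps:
A(l, k) = 4
(-2*(6 + (1*A(-2, 6) - 3)) - 44)² = (-2*(6 + (1*4 - 3)) - 44)² = (-2*(6 + (4 - 3)) - 44)² = (-2*(6 + 1) - 44)² = (-2*7 - 44)² = (-14 - 44)² = (-58)² = 3364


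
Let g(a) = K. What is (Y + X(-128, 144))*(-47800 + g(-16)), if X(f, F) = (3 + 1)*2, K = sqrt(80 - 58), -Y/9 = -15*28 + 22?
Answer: -171602000 + 3590*sqrt(22) ≈ -1.7159e+8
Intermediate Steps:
Y = 3582 (Y = -9*(-15*28 + 22) = -9*(-420 + 22) = -9*(-398) = 3582)
K = sqrt(22) ≈ 4.6904
g(a) = sqrt(22)
X(f, F) = 8 (X(f, F) = 4*2 = 8)
(Y + X(-128, 144))*(-47800 + g(-16)) = (3582 + 8)*(-47800 + sqrt(22)) = 3590*(-47800 + sqrt(22)) = -171602000 + 3590*sqrt(22)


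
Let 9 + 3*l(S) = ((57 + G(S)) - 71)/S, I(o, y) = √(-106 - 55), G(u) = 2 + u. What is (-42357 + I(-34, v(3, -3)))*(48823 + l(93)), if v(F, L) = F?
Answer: -64104312153/31 + 1513429*I*√161/31 ≈ -2.0679e+9 + 6.1946e+5*I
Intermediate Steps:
I(o, y) = I*√161 (I(o, y) = √(-161) = I*√161)
l(S) = -3 + (-12 + S)/(3*S) (l(S) = -3 + (((57 + (2 + S)) - 71)/S)/3 = -3 + (((59 + S) - 71)/S)/3 = -3 + ((-12 + S)/S)/3 = -3 + (-12 + S)/(3*S))
(-42357 + I(-34, v(3, -3)))*(48823 + l(93)) = (-42357 + I*√161)*(48823 + (-8/3 - 4/93)) = (-42357 + I*√161)*(48823 - 84/31) = (-42357 + I*√161)*(1513429/31) = -64104312153/31 + 1513429*I*√161/31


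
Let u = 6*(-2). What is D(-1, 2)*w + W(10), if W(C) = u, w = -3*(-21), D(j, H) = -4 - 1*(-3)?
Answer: -75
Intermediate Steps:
D(j, H) = -1 (D(j, H) = -4 + 3 = -1)
w = 63
u = -12
W(C) = -12
D(-1, 2)*w + W(10) = -1*63 - 12 = -63 - 12 = -75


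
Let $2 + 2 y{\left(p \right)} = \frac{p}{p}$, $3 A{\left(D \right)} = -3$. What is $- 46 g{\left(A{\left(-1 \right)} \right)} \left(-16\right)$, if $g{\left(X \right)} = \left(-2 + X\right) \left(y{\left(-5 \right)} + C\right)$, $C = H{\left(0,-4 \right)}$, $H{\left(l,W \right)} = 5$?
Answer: $-9936$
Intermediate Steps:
$A{\left(D \right)} = -1$ ($A{\left(D \right)} = \frac{1}{3} \left(-3\right) = -1$)
$C = 5$
$y{\left(p \right)} = - \frac{1}{2}$ ($y{\left(p \right)} = -1 + \frac{p \frac{1}{p}}{2} = -1 + \frac{1}{2} \cdot 1 = -1 + \frac{1}{2} = - \frac{1}{2}$)
$g{\left(X \right)} = -9 + \frac{9 X}{2}$ ($g{\left(X \right)} = \left(-2 + X\right) \left(- \frac{1}{2} + 5\right) = \left(-2 + X\right) \frac{9}{2} = -9 + \frac{9 X}{2}$)
$- 46 g{\left(A{\left(-1 \right)} \right)} \left(-16\right) = - 46 \left(-9 + \frac{9}{2} \left(-1\right)\right) \left(-16\right) = - 46 \left(-9 - \frac{9}{2}\right) \left(-16\right) = \left(-46\right) \left(- \frac{27}{2}\right) \left(-16\right) = 621 \left(-16\right) = -9936$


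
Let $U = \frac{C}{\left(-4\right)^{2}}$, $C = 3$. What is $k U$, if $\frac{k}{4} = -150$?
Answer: $- \frac{225}{2} \approx -112.5$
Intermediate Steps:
$k = -600$ ($k = 4 \left(-150\right) = -600$)
$U = \frac{3}{16}$ ($U = \frac{3}{\left(-4\right)^{2}} = \frac{3}{16} \approx 0.1875$)
$k U = \left(-600\right) \frac{3}{16} = - \frac{225}{2}$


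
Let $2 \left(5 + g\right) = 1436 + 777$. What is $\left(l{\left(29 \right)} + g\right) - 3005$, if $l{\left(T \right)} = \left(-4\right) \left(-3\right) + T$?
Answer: $- \frac{3725}{2} \approx -1862.5$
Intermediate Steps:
$l{\left(T \right)} = 12 + T$
$g = \frac{2203}{2}$ ($g = -5 + \frac{1436 + 777}{2} = -5 + \frac{1}{2} \cdot 2213 = -5 + \frac{2213}{2} = \frac{2203}{2} \approx 1101.5$)
$\left(l{\left(29 \right)} + g\right) - 3005 = \left(\left(12 + 29\right) + \frac{2203}{2}\right) - 3005 = \left(41 + \frac{2203}{2}\right) - 3005 = \frac{2285}{2} - 3005 = - \frac{3725}{2}$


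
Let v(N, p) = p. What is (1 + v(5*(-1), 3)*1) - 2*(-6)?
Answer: 16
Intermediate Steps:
(1 + v(5*(-1), 3)*1) - 2*(-6) = (1 + 3*1) - 2*(-6) = (1 + 3) + 12 = 4 + 12 = 16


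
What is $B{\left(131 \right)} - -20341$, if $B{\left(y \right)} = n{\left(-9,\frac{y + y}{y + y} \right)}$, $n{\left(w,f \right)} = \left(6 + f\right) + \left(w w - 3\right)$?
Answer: $20426$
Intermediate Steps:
$n{\left(w,f \right)} = 3 + f + w^{2}$ ($n{\left(w,f \right)} = \left(6 + f\right) + \left(w^{2} - 3\right) = \left(6 + f\right) + \left(-3 + w^{2}\right) = 3 + f + w^{2}$)
$B{\left(y \right)} = 85$ ($B{\left(y \right)} = 3 + \frac{y + y}{y + y} + \left(-9\right)^{2} = 3 + \frac{2 y}{2 y} + 81 = 3 + 2 y \frac{1}{2 y} + 81 = 3 + 1 + 81 = 85$)
$B{\left(131 \right)} - -20341 = 85 - -20341 = 85 + 20341 = 20426$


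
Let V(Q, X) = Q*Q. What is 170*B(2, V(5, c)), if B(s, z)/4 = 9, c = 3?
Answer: 6120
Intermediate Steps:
V(Q, X) = Q²
B(s, z) = 36 (B(s, z) = 4*9 = 36)
170*B(2, V(5, c)) = 170*36 = 6120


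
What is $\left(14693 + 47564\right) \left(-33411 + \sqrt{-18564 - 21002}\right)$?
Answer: $-2080068627 + 62257 i \sqrt{39566} \approx -2.0801 \cdot 10^{9} + 1.2384 \cdot 10^{7} i$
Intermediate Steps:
$\left(14693 + 47564\right) \left(-33411 + \sqrt{-18564 - 21002}\right) = 62257 \left(-33411 + \sqrt{-39566}\right) = 62257 \left(-33411 + i \sqrt{39566}\right) = -2080068627 + 62257 i \sqrt{39566}$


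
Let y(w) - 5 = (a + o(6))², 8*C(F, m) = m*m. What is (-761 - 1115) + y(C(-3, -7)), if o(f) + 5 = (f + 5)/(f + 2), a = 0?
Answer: -118903/64 ≈ -1857.9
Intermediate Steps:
o(f) = -5 + (5 + f)/(2 + f) (o(f) = -5 + (f + 5)/(f + 2) = -5 + (5 + f)/(2 + f))
C(F, m) = m²/8 (C(F, m) = (m*m)/8 = m²/8)
y(w) = 1161/64 (y(w) = 5 + (0 + (-5 - 4*6)/(2 + 6))² = 5 + (0 + (-5 - 24)/8)² = 5 + (0 + (⅛)*(-29))² = 5 + (0 - 29/8)² = 5 + (-29/8)² = 5 + 841/64 = 1161/64)
(-761 - 1115) + y(C(-3, -7)) = (-761 - 1115) + 1161/64 = -1876 + 1161/64 = -118903/64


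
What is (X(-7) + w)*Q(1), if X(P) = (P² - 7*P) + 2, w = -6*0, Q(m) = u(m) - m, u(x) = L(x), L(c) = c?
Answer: 0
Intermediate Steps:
u(x) = x
Q(m) = 0 (Q(m) = m - m = 0)
w = 0
X(P) = 2 + P² - 7*P
(X(-7) + w)*Q(1) = ((2 + (-7)² - 7*(-7)) + 0)*0 = ((2 + 49 + 49) + 0)*0 = (100 + 0)*0 = 100*0 = 0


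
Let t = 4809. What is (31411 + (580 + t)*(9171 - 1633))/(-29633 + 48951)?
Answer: 40653693/19318 ≈ 2104.4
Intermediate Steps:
(31411 + (580 + t)*(9171 - 1633))/(-29633 + 48951) = (31411 + (580 + 4809)*(9171 - 1633))/(-29633 + 48951) = (31411 + 5389*7538)/19318 = (31411 + 40622282)*(1/19318) = 40653693*(1/19318) = 40653693/19318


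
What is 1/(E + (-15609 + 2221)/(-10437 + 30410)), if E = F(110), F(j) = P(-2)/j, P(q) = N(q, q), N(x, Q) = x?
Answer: -1098515/756313 ≈ -1.4525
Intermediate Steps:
P(q) = q
F(j) = -2/j
E = -1/55 (E = -2/110 = -2*1/110 = -1/55 ≈ -0.018182)
1/(E + (-15609 + 2221)/(-10437 + 30410)) = 1/(-1/55 + (-15609 + 2221)/(-10437 + 30410)) = 1/(-1/55 - 13388/19973) = 1/(-756313/1098515) = -1098515/756313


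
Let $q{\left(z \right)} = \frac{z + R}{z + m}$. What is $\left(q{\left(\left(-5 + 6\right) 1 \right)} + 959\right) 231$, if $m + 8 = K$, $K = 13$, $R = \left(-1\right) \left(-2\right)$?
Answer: $\frac{443289}{2} \approx 2.2164 \cdot 10^{5}$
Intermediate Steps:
$R = 2$
$m = 5$ ($m = -8 + 13 = 5$)
$q{\left(z \right)} = \frac{2 + z}{5 + z}$ ($q{\left(z \right)} = \frac{z + 2}{z + 5} = \frac{2 + z}{5 + z}$)
$\left(q{\left(\left(-5 + 6\right) 1 \right)} + 959\right) 231 = \left(\frac{2 + \left(-5 + 6\right) 1}{5 + \left(-5 + 6\right) 1} + 959\right) 231 = \left(\frac{2 + 1 \cdot 1}{5 + 1 \cdot 1} + 959\right) 231 = \left(\frac{2 + 1}{5 + 1} + 959\right) 231 = \left(\frac{1}{6} \cdot 3 + 959\right) 231 = \left(\frac{1}{2} + 959\right) 231 = \frac{1919}{2} \cdot 231 = \frac{443289}{2}$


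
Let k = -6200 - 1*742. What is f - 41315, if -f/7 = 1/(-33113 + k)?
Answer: -1654872318/40055 ≈ -41315.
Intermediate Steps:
k = -6942 (k = -6200 - 742 = -6942)
f = 7/40055 (f = -7/(-33113 - 6942) = -7/(-40055) = -7*(-1/40055) = 7/40055 ≈ 0.00017476)
f - 41315 = 7/40055 - 41315 = -1654872318/40055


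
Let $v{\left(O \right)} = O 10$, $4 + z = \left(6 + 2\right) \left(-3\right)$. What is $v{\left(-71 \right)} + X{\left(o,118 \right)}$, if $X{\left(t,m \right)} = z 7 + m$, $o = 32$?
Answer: $-788$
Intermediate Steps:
$z = -28$ ($z = -4 + \left(6 + 2\right) \left(-3\right) = -4 + 8 \left(-3\right) = -4 - 24 = -28$)
$v{\left(O \right)} = 10 O$
$X{\left(t,m \right)} = -196 + m$ ($X{\left(t,m \right)} = \left(-28\right) 7 + m = -196 + m$)
$v{\left(-71 \right)} + X{\left(o,118 \right)} = 10 \left(-71\right) + \left(-196 + 118\right) = -710 - 78 = -788$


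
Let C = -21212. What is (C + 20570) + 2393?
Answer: 1751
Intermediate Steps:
(C + 20570) + 2393 = (-21212 + 20570) + 2393 = -642 + 2393 = 1751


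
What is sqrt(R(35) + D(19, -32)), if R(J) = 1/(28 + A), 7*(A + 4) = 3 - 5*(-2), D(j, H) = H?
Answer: I*sqrt(1047085)/181 ≈ 5.6534*I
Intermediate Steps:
A = -15/7 (A = -4 + (3 - 5*(-2))/7 = -4 + (3 + 10)/7 = -4 + (1/7)*13 = -4 + 13/7 = -15/7 ≈ -2.1429)
R(J) = 7/181 (R(J) = 1/(28 - 15/7) = 1/(181/7) = 7/181)
sqrt(R(35) + D(19, -32)) = sqrt(7/181 - 32) = sqrt(-5785/181) = I*sqrt(1047085)/181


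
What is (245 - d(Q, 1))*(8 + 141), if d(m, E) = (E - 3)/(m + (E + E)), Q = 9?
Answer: 401853/11 ≈ 36532.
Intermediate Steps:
d(m, E) = (-3 + E)/(m + 2*E)
(245 - d(Q, 1))*(8 + 141) = (245 - (-3 + 1)/(9 + 2*1))*(8 + 141) = (245 - (-2)/(9 + 2))*149 = (245 - (-2)/11)*149 = (245 - 1*(-2/11))*149 = (245 + 2/11)*149 = (2697/11)*149 = 401853/11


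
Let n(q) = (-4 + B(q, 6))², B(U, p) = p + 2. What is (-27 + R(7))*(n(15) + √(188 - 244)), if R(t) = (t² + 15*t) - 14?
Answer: 1808 + 226*I*√14 ≈ 1808.0 + 845.61*I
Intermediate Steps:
B(U, p) = 2 + p
n(q) = 16 (n(q) = (-4 + (2 + 6))² = (-4 + 8)² = 4² = 16)
R(t) = -14 + t² + 15*t
(-27 + R(7))*(n(15) + √(188 - 244)) = (-27 + (-14 + 7² + 15*7))*(16 + √(188 - 244)) = (-27 + (-14 + 49 + 105))*(16 + √(-56)) = (-27 + 140)*(16 + 2*I*√14) = 113*(16 + 2*I*√14) = 1808 + 226*I*√14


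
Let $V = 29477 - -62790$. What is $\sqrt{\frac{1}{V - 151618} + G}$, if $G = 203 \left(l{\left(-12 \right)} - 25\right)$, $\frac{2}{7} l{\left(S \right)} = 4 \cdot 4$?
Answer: $\frac{3 \sqrt{2463039079838}}{59351} \approx 79.328$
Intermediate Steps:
$V = 92267$ ($V = 29477 + 62790 = 92267$)
$l{\left(S \right)} = 56$ ($l{\left(S \right)} = \frac{7 \cdot 4 \cdot 4}{2} = \frac{7}{2} \cdot 16 = 56$)
$G = 6293$ ($G = 203 \left(56 - 25\right) = 203 \cdot 31 = 6293$)
$\sqrt{\frac{1}{V - 151618} + G} = \sqrt{\frac{1}{92267 - 151618} + 6293} = \sqrt{\frac{1}{-59351} + 6293} = \sqrt{- \frac{1}{59351} + 6293} = \sqrt{\frac{373495842}{59351}} = \frac{3 \sqrt{2463039079838}}{59351}$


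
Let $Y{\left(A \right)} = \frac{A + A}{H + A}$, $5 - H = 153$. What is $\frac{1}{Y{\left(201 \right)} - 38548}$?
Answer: $- \frac{53}{2042642} \approx -2.5947 \cdot 10^{-5}$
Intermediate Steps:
$H = -148$ ($H = 5 - 153 = -148$)
$Y{\left(A \right)} = \frac{2 A}{-148 + A}$ ($Y{\left(A \right)} = \frac{A + A}{-148 + A} = \frac{2 A}{-148 + A}$)
$\frac{1}{Y{\left(201 \right)} - 38548} = \frac{1}{2 \cdot 201 \frac{1}{-148 + 201} - 38548} = \frac{1}{2 \cdot 201 \cdot \frac{1}{53} - 38548} = \frac{1}{\frac{402}{53} - 38548} = \frac{1}{- \frac{2042642}{53}} = - \frac{53}{2042642}$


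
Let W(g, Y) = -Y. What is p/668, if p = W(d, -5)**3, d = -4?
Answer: 125/668 ≈ 0.18713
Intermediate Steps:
p = 125 (p = (-1*(-5))**3 = 5**3 = 125)
p/668 = 125/668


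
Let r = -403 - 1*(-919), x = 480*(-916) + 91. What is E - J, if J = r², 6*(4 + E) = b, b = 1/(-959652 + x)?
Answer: -2235371451961/8395446 ≈ -2.6626e+5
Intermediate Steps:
x = -439589 (x = -439680 + 91 = -439589)
b = -1/1399241 (b = 1/(-959652 - 439589) = 1/(-1399241) = -1/1399241 ≈ -7.1467e-7)
E = -33581785/8395446 (E = -4 + (⅙)*(-1/1399241) = -4 - 1/8395446 = -33581785/8395446 ≈ -4.0000)
r = 516 (r = -403 + 919 = 516)
J = 266256 (J = 516² = 266256)
E - J = -33581785/8395446 - 1*266256 = -33581785/8395446 - 266256 = -2235371451961/8395446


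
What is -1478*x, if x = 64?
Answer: -94592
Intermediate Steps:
-1478*x = -1478*64 = -94592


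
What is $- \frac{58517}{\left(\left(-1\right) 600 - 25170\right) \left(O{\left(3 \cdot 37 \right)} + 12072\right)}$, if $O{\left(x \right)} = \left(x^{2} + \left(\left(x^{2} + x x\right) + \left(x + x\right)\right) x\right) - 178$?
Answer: $\frac{58517}{71746746630} \approx 8.156 \cdot 10^{-7}$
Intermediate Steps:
$O{\left(x \right)} = -178 + x^{2} + x \left(2 x + 2 x^{2}\right)$ ($O{\left(x \right)} = \left(x^{2} + \left(\left(x^{2} + x^{2}\right) + 2 x\right) x\right) - 178 = \left(x^{2} + \left(2 x^{2} + 2 x\right) x\right) - 178 = \left(x^{2} + \left(2 x + 2 x^{2}\right) x\right) - 178 = \left(x^{2} + x \left(2 x + 2 x^{2}\right)\right) - 178 = -178 + x^{2} + x \left(2 x + 2 x^{2}\right)$)
$- \frac{58517}{\left(\left(-1\right) 600 - 25170\right) \left(O{\left(3 \cdot 37 \right)} + 12072\right)} = - \frac{58517}{\left(\left(-1\right) 600 - 25170\right) \left(\left(-178 + 2 \left(3 \cdot 37\right)^{3} + 3 \left(3 \cdot 37\right)^{2}\right) + 12072\right)} = - \frac{58517}{\left(-600 - 25170\right) \left(\left(-178 + 2 \cdot 111^{3} + 3 \cdot 111^{2}\right) + 12072\right)} = - \frac{58517}{\left(-25770\right) \left(\left(-178 + 2 \cdot 1367631 + 3 \cdot 12321\right) + 12072\right)} = - \frac{58517}{\left(-25770\right) \left(\left(-178 + 2735262 + 36963\right) + 12072\right)} = - \frac{58517}{\left(-25770\right) \left(2772047 + 12072\right)} = - \frac{58517}{\left(-25770\right) 2784119} = - \frac{58517}{-71746746630} = \left(-58517\right) \left(- \frac{1}{71746746630}\right) = \frac{58517}{71746746630}$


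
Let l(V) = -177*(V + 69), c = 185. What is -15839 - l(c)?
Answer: 29119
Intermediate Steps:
l(V) = -12213 - 177*V (l(V) = -177*(69 + V) = -12213 - 177*V)
-15839 - l(c) = -15839 - (-12213 - 177*185) = -15839 - (-12213 - 32745) = -15839 - 1*(-44958) = -15839 + 44958 = 29119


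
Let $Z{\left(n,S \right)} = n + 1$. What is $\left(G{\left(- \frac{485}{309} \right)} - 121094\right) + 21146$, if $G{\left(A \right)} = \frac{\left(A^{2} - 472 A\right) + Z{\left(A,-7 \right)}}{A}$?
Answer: $- \frac{15049624141}{149865} \approx -1.0042 \cdot 10^{5}$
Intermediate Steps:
$Z{\left(n,S \right)} = 1 + n$
$G{\left(A \right)} = \frac{1 + A^{2} - 471 A}{A}$ ($G{\left(A \right)} = \frac{\left(A^{2} - 472 A\right) + \left(1 + A\right)}{A} = \frac{1 + A^{2} - 471 A}{A}$)
$\left(G{\left(- \frac{485}{309} \right)} - 121094\right) + 21146 = \left(\left(-471 - \frac{485}{309} + \frac{1}{\left(-485\right) \frac{1}{309}}\right) - 121094\right) + 21146 = \left(\left(-471 - \frac{485}{309} + \frac{1}{- \frac{485}{309}}\right) - 121094\right) + 21146 = \left(\left(-471 - \frac{485}{309} - \frac{309}{485}\right) - 121094\right) + 21146 = \left(- \frac{70917121}{149865} - 121094\right) + 21146 = - \frac{18218669431}{149865} + 21146 = - \frac{15049624141}{149865}$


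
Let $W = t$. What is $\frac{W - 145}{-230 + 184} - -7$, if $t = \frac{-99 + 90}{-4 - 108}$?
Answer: $\frac{52295}{5152} \approx 10.15$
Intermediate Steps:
$t = \frac{9}{112}$ ($t = - \frac{9}{-112} = \left(-9\right) \left(- \frac{1}{112}\right) = \frac{9}{112} \approx 0.080357$)
$W = \frac{9}{112} \approx 0.080357$
$\frac{W - 145}{-230 + 184} - -7 = \frac{\frac{9}{112} - 145}{-230 + 184} - -7 = - \frac{16231}{112 \left(-46\right)} + 7 = \left(- \frac{16231}{112}\right) \left(- \frac{1}{46}\right) + 7 = \frac{16231}{5152} + 7 = \frac{52295}{5152}$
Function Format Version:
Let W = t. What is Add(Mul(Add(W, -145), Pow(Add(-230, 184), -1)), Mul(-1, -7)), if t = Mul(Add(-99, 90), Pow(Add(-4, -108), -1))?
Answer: Rational(52295, 5152) ≈ 10.150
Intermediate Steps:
t = Rational(9, 112) (t = Mul(-9, Pow(-112, -1)) = Mul(-9, Rational(-1, 112)) = Rational(9, 112) ≈ 0.080357)
W = Rational(9, 112) ≈ 0.080357
Add(Mul(Add(W, -145), Pow(Add(-230, 184), -1)), Mul(-1, -7)) = Add(Mul(Add(Rational(9, 112), -145), Pow(Add(-230, 184), -1)), Mul(-1, -7)) = Add(Mul(Rational(-16231, 112), Pow(-46, -1)), 7) = Add(Mul(Rational(-16231, 112), Rational(-1, 46)), 7) = Add(Rational(16231, 5152), 7) = Rational(52295, 5152)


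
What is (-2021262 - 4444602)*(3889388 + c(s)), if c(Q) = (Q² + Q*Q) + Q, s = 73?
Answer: -25217639037816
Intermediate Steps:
c(Q) = Q + 2*Q² (c(Q) = (Q² + Q²) + Q = 2*Q² + Q = Q + 2*Q²)
(-2021262 - 4444602)*(3889388 + c(s)) = (-2021262 - 4444602)*(3889388 + 73*(1 + 2*73)) = -6465864*(3889388 + 73*(1 + 146)) = -6465864*(3889388 + 73*147) = -6465864*(3889388 + 10731) = -6465864*3900119 = -25217639037816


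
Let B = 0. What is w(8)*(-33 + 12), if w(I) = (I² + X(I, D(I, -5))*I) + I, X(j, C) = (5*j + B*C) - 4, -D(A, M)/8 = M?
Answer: -7560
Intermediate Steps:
D(A, M) = -8*M
X(j, C) = -4 + 5*j (X(j, C) = (5*j + 0*C) - 4 = (5*j + 0) - 4 = 5*j - 4 = -4 + 5*j)
w(I) = I + I² + I*(-4 + 5*I) (w(I) = (I² + (-4 + 5*I)*I) + I = (I² + I*(-4 + 5*I)) + I = I + I² + I*(-4 + 5*I))
w(8)*(-33 + 12) = (3*8*(-1 + 2*8))*(-33 + 12) = (3*8*(-1 + 16))*(-21) = (3*8*15)*(-21) = 360*(-21) = -7560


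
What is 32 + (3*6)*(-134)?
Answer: -2380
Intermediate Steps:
32 + (3*6)*(-134) = 32 + 18*(-134) = 32 - 2412 = -2380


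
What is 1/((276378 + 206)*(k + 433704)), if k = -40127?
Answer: 1/108857100968 ≈ 9.1864e-12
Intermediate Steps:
1/((276378 + 206)*(k + 433704)) = 1/((276378 + 206)*(-40127 + 433704)) = 1/(276584*393577) = 1/108857100968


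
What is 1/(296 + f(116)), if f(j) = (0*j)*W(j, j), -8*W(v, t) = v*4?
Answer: 1/296 ≈ 0.0033784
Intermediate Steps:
W(v, t) = -v/2 (W(v, t) = -v*4/8 = -v/2)
f(j) = 0 (f(j) = (0*j)*(-j/2) = 0*(-j/2) = 0)
1/(296 + f(116)) = 1/(296 + 0) = 1/296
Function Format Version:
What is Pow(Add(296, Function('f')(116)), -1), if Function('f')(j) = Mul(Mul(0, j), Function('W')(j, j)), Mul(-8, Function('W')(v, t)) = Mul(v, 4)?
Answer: Rational(1, 296) ≈ 0.0033784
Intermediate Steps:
Function('W')(v, t) = Mul(Rational(-1, 2), v) (Function('W')(v, t) = Mul(Rational(-1, 8), Mul(v, 4)) = Mul(Rational(-1, 8), Mul(4, v)) = Mul(Rational(-1, 2), v))
Function('f')(j) = 0 (Function('f')(j) = Mul(Mul(0, j), Mul(Rational(-1, 2), j)) = Mul(0, Mul(Rational(-1, 2), j)) = 0)
Pow(Add(296, Function('f')(116)), -1) = Pow(Add(296, 0), -1) = Pow(296, -1) = Rational(1, 296)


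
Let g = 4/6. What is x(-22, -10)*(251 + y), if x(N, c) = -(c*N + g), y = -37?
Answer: -141668/3 ≈ -47223.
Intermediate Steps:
g = 2/3 (g = 4*(1/6) = 2/3 ≈ 0.66667)
x(N, c) = -2/3 - N*c (x(N, c) = -(c*N + 2/3) = -(N*c + 2/3) = -(2/3 + N*c) = -2/3 - N*c)
x(-22, -10)*(251 + y) = (-2/3 - 1*(-22)*(-10))*(251 - 37) = (-2/3 - 220)*214 = -662/3*214 = -141668/3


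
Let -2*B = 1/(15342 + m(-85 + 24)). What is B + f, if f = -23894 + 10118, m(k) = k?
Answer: -421022113/30562 ≈ -13776.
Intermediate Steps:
B = -1/30562 (B = -1/(2*(15342 + (-85 + 24))) = -1/(2*(15342 - 61)) = -½/15281 = -½*1/15281 = -1/30562 ≈ -3.2720e-5)
f = -13776
B + f = -1/30562 - 13776 = -421022113/30562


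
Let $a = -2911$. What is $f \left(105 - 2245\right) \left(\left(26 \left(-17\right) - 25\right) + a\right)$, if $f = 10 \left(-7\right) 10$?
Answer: $-5060244000$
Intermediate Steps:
$f = -700$ ($f = \left(-70\right) 10 = -700$)
$f \left(105 - 2245\right) \left(\left(26 \left(-17\right) - 25\right) + a\right) = - 700 \left(105 - 2245\right) \left(\left(26 \left(-17\right) - 25\right) - 2911\right) = - 700 \left(- 2140 \left(\left(-442 - 25\right) - 2911\right)\right) = - 700 \left(- 2140 \left(-467 - 2911\right)\right) = - 700 \left(\left(-2140\right) \left(-3378\right)\right) = \left(-700\right) 7228920 = -5060244000$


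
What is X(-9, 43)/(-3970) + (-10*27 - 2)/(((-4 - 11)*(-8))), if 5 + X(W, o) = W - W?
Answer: -26981/11910 ≈ -2.2654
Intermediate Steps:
X(W, o) = -5 (X(W, o) = -5 + (W - W) = -5 + 0 = -5)
X(-9, 43)/(-3970) + (-10*27 - 2)/(((-4 - 11)*(-8))) = -5/(-3970) + (-10*27 - 2)/(((-4 - 11)*(-8))) = -5*(-1/3970) + (-270 - 2)/((-15*(-8))) = 1/794 - 272/120 = 1/794 - 272*1/120 = 1/794 - 34/15 = -26981/11910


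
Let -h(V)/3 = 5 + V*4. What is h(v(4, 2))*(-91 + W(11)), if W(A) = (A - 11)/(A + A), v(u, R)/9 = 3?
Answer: 30849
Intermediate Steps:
v(u, R) = 27 (v(u, R) = 9*3 = 27)
W(A) = (-11 + A)/(2*A) (W(A) = (-11 + A)/((2*A)) = (-11 + A)*(1/(2*A)) = (-11 + A)/(2*A))
h(V) = -15 - 12*V (h(V) = -3*(5 + V*4) = -3*(5 + 4*V) = -15 - 12*V)
h(v(4, 2))*(-91 + W(11)) = (-15 - 12*27)*(-91 + (1/2)*(-11 + 11)/11) = (-15 - 324)*(-91 + (1/2)*(1/11)*0) = -339*(-91 + 0) = -339*(-91) = 30849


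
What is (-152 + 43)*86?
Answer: -9374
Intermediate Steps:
(-152 + 43)*86 = -109*86 = -9374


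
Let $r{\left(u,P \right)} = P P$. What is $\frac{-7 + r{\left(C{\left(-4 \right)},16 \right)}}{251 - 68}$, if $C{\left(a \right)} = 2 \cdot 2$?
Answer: $\frac{83}{61} \approx 1.3607$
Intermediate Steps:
$C{\left(a \right)} = 4$
$r{\left(u,P \right)} = P^{2}$
$\frac{-7 + r{\left(C{\left(-4 \right)},16 \right)}}{251 - 68} = \frac{-7 + 16^{2}}{251 - 68} = \frac{-7 + 256}{183} = 249 \cdot \frac{1}{183} = \frac{83}{61}$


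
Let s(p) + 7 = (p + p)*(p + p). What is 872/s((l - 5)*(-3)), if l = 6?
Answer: 872/29 ≈ 30.069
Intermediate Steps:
s(p) = -7 + 4*p² (s(p) = -7 + (p + p)*(p + p) = -7 + (2*p)*(2*p) = -7 + 4*p²)
872/s((l - 5)*(-3)) = 872/(-7 + 4*((6 - 5)*(-3))²) = 872/(-7 + 4*(1*(-3))²) = 872/(-7 + 4*(-3)²) = 872/(-7 + 4*9) = 872/(-7 + 36) = 872/29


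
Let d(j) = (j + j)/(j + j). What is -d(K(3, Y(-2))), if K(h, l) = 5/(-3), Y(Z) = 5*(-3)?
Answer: -1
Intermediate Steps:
Y(Z) = -15
K(h, l) = -5/3 (K(h, l) = 5*(-⅓) = -5/3)
d(j) = 1 (d(j) = (2*j)/((2*j)) = (2*j)*(1/(2*j)) = 1)
-d(K(3, Y(-2))) = -1*1 = -1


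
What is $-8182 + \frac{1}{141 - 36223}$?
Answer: $- \frac{295222925}{36082} \approx -8182.0$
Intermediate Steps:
$-8182 + \frac{1}{141 - 36223} = -8182 + \frac{1}{-36082} = -8182 - \frac{1}{36082} = - \frac{295222925}{36082}$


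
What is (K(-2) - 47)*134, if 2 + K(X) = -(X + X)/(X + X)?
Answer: -6700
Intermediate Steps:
K(X) = -3 (K(X) = -2 - (X + X)/(X + X) = -2 - 2*X/(2*X) = -2 - 2*X*1/(2*X) = -2 - 1*1 = -2 - 1 = -3)
(K(-2) - 47)*134 = (-3 - 47)*134 = -50*134 = -6700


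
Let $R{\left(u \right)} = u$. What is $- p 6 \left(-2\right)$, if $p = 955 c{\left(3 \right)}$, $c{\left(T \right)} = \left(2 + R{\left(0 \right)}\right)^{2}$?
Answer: $45840$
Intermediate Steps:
$c{\left(T \right)} = 4$ ($c{\left(T \right)} = \left(2 + 0\right)^{2} = 2^{2} = 4$)
$p = 3820$ ($p = 955 \cdot 4 = 3820$)
$- p 6 \left(-2\right) = \left(-1\right) 3820 \cdot 6 \left(-2\right) = \left(-3820\right) \left(-12\right) = 45840$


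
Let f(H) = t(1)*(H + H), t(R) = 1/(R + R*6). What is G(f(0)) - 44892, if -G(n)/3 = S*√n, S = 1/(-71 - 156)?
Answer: -44892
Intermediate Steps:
t(R) = 1/(7*R) (t(R) = 1/(R + 6*R) = 1/(7*R))
S = -1/227 (S = 1/(-227) = -1/227 ≈ -0.0044053)
f(H) = 2*H/7 (f(H) = ((⅐)/1)*(H + H) = ((⅐)*1)*(2*H) = (2*H)/7 = 2*H/7)
G(n) = 3*√n/227 (G(n) = -(-3)*√n/227 = 3*√n/227)
G(f(0)) - 44892 = 3*√((2/7)*0)/227 - 44892 = 3*√0/227 - 44892 = (3/227)*0 - 44892 = 0 - 44892 = -44892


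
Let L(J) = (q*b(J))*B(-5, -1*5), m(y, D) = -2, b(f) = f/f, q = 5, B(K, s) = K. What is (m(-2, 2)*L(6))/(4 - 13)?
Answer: -50/9 ≈ -5.5556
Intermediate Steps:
b(f) = 1
L(J) = -25 (L(J) = (5*1)*(-5) = 5*(-5) = -25)
(m(-2, 2)*L(6))/(4 - 13) = (-2*(-25))/(4 - 13) = 50/(-9) = 50*(-⅑) = -50/9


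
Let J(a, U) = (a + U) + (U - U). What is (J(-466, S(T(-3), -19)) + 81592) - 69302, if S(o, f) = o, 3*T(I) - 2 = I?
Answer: 35471/3 ≈ 11824.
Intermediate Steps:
T(I) = ⅔ + I/3
J(a, U) = U + a (J(a, U) = (U + a) + 0 = U + a)
(J(-466, S(T(-3), -19)) + 81592) - 69302 = (((⅔ + (⅓)*(-3)) - 466) + 81592) - 69302 = (((⅔ - 1) - 466) + 81592) - 69302 = ((-⅓ - 466) + 81592) - 69302 = (-1399/3 + 81592) - 69302 = 243377/3 - 69302 = 35471/3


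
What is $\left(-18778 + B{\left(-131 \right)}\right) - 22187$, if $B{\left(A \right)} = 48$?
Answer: $-40917$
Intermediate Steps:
$\left(-18778 + B{\left(-131 \right)}\right) - 22187 = \left(-18778 + 48\right) - 22187 = -18730 - 22187 = -40917$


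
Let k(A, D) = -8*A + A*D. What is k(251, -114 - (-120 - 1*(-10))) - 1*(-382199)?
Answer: 379187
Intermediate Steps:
k(251, -114 - (-120 - 1*(-10))) - 1*(-382199) = 251*(-8 + (-114 - (-120 - 1*(-10)))) - 1*(-382199) = 251*(-8 + (-114 - (-120 + 10))) + 382199 = 251*(-8 + (-114 - 1*(-110))) + 382199 = 251*(-8 + (-114 + 110)) + 382199 = 251*(-8 - 4) + 382199 = 251*(-12) + 382199 = -3012 + 382199 = 379187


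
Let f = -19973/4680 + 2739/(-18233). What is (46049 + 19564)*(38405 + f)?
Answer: 71665549088867741/28443480 ≈ 2.5196e+9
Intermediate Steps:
f = -376986229/85330440 (f = -19973*1/4680 + 2739*(-1/18233) = -19973/4680 - 2739/18233 = -376986229/85330440 ≈ -4.4180)
(46049 + 19564)*(38405 + f) = (46049 + 19564)*(38405 - 376986229/85330440) = 65613*(3276738561971/85330440) = 71665549088867741/28443480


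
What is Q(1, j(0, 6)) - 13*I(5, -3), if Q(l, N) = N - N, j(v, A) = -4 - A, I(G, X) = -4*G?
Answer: 260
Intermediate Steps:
Q(l, N) = 0
Q(1, j(0, 6)) - 13*I(5, -3) = 0 - (-52)*5 = 0 - 13*(-20) = 0 + 260 = 260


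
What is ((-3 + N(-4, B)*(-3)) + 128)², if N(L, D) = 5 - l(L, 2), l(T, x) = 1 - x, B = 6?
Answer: 11449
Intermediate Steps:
N(L, D) = 6 (N(L, D) = 5 - (1 - 1*2) = 5 - (1 - 2) = 5 - 1*(-1) = 5 + 1 = 6)
((-3 + N(-4, B)*(-3)) + 128)² = ((-3 + 6*(-3)) + 128)² = ((-3 - 18) + 128)² = (-21 + 128)² = 107² = 11449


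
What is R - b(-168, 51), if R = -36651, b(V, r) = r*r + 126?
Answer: -39378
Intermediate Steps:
b(V, r) = 126 + r² (b(V, r) = r² + 126 = 126 + r²)
R - b(-168, 51) = -36651 - (126 + 51²) = -36651 - (126 + 2601) = -36651 - 1*2727 = -36651 - 2727 = -39378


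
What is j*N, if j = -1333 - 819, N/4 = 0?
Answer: 0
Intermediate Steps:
N = 0 (N = 4*0 = 0)
j = -2152
j*N = -2152*0 = 0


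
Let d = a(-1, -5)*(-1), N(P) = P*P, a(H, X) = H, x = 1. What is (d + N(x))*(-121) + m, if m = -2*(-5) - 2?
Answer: -234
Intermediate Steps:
N(P) = P²
m = 8 (m = 10 - 2 = 8)
d = 1 (d = -1*(-1) = 1)
(d + N(x))*(-121) + m = (1 + 1²)*(-121) + 8 = (1 + 1)*(-121) + 8 = 2*(-121) + 8 = -242 + 8 = -234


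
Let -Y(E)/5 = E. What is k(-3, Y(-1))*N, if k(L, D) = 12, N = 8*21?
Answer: 2016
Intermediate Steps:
N = 168
Y(E) = -5*E
k(-3, Y(-1))*N = 12*168 = 2016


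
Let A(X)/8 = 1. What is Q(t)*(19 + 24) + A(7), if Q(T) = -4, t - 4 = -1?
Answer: -164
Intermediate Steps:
t = 3 (t = 4 - 1 = 3)
A(X) = 8 (A(X) = 8*1 = 8)
Q(t)*(19 + 24) + A(7) = -4*(19 + 24) + 8 = -4*43 + 8 = -172 + 8 = -164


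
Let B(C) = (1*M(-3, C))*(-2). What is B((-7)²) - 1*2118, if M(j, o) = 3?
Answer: -2124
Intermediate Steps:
B(C) = -6 (B(C) = (1*3)*(-2) = 3*(-2) = -6)
B((-7)²) - 1*2118 = -6 - 1*2118 = -6 - 2118 = -2124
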